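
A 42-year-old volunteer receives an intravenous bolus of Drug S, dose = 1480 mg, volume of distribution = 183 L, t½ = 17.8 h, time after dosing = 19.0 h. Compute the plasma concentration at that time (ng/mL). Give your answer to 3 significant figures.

C₀ = Dose / Vd = 1480 / 183 = 8.087 mg/L
k = ln2 / t½ = 0.693147 / 17.8 = 0.03894 h⁻¹
C = C₀ · e^(−k·t) = 8.087 × e^(−0.03894 × 19.0)
  = 8.087 × 0.4772 = 3.859 mg/L
Convert: 3.859 mg/L × 1000 = 3859 ng/mL

3860 ng/mL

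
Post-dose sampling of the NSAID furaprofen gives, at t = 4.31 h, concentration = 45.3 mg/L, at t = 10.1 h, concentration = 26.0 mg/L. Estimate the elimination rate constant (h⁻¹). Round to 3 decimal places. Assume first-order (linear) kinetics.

k = ln(C₁/C₂) / (t₂ − t₁) = ln(45.3/26.0) / (10.1 − 4.31)
  = 0.5552 / 5.790 = 0.09589 h⁻¹

0.096 h⁻¹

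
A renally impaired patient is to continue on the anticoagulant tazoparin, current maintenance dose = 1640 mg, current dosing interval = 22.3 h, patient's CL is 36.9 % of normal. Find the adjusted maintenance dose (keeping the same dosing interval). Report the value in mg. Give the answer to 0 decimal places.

605 mg

To keep the same average steady-state level, dosing rate must scale with clearance.
CL ratio = 36.9 / 100 = 0.3690
New dose (same interval) = 1640 × 0.3690 = 605.2 mg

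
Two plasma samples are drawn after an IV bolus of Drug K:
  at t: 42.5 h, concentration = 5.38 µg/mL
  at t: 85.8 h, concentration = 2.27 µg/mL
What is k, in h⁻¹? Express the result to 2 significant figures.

0.020 h⁻¹

k = ln(C₁/C₂) / (t₂ − t₁) = ln(5.38/2.27) / (85.8 − 42.5)
  = 0.8629 / 43.30 = 0.01993 h⁻¹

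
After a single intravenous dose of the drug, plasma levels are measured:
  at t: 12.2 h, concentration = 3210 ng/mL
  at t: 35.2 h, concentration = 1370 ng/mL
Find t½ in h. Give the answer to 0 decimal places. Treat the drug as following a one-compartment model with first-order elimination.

19 h

k = ln(C₁/C₂) / (t₂ − t₁) = ln(3210/1370) / (35.2 − 12.2)
  = 0.8515 / 23.00 = 0.03702 h⁻¹
t½ = ln2 / k = 0.693147 / 0.03702 = 18.72 h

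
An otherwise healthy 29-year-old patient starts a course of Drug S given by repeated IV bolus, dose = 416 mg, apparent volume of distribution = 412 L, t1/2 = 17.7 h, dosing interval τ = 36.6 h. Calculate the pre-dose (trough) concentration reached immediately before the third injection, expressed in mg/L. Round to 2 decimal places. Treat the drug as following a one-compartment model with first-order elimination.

0.30 mg/L

C₀ per dose = Dose / Vd = 416 / 412 = 1.010 mg/L
k = ln2 / t½ = 0.693147 / 17.7 = 0.03916 h⁻¹
Fraction remaining after one interval: r = e^(−kτ) = e^(−0.03916 × 36.6) = 0.2385
Before dose 3, 2 doses have been given (aged 1τ, 2τ).
C_trough = C₀ × (r + r²) = 1.010 × (0.2385 + 0.05688) = 0.2983 mg/L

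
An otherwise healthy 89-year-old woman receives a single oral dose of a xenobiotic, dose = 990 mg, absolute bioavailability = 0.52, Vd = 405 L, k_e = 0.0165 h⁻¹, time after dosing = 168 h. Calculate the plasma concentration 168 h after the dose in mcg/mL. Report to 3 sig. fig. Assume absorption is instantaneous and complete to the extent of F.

0.0795 mcg/mL

Amount reaching circulation = F × Dose = 0.52 × 990.0 = 514.8 mg
C₀ = F·Dose / Vd = 514.8 / 405 = 1.271 mg/L
C = C₀ · e^(−k·t) = 1.271 × e^(−0.01650 × 168)
  = 1.271 × 0.06254 = 0.07949 mg/L
(0.07949 mg/L = 0.07949 mcg/mL)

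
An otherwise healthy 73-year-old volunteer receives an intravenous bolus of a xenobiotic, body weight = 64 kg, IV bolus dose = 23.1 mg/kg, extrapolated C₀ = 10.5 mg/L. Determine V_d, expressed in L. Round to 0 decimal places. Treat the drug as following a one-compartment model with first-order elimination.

Dose = 23.1 × 64 = 1478 mg
Vd = Dose / C₀ = 1478 / 10.5 = 140.8 L

141 L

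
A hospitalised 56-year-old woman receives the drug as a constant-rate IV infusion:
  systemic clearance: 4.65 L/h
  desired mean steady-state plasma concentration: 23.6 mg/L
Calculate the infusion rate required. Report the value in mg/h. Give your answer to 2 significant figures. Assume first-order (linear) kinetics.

At steady state, infusion rate R₀ = Css × CL = 23.6 × 4.650 = 109.7 mg/h

110 mg/h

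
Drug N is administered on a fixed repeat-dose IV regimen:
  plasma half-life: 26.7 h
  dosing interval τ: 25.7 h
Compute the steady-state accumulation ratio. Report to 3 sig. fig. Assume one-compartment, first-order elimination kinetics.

2.05

k = ln2 / t½ = 0.693147 / 26.7 = 0.02596 h⁻¹
e^(−kτ) = e^(−0.02596 × 25.7) = 0.5132
Accumulation ratio R = 1 / (1 − e^(−kτ)) = 1 / (1 − 0.5132) = 2.054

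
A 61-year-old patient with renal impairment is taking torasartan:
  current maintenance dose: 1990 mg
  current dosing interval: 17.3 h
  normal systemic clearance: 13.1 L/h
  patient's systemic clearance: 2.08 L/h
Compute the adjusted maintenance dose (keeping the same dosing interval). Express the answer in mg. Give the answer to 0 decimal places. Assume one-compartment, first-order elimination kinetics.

316 mg

To keep the same average steady-state level, dosing rate must scale with clearance.
CL ratio = 2.08 / 13.1 = 0.1588
New dose (same interval) = 1990 × 0.1588 = 316.0 mg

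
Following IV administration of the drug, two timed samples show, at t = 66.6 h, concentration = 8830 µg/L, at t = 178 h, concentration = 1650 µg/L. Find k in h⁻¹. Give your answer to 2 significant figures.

0.015 h⁻¹

k = ln(C₁/C₂) / (t₂ − t₁) = ln(8830/1650) / (178 − 66.6)
  = 1.677 / 111.4 = 0.01505 h⁻¹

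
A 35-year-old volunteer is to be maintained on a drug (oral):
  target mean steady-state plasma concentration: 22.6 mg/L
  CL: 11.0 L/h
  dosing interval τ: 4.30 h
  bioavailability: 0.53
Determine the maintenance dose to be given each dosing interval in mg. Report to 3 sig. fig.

At steady state, F × (Dose/τ) = Css × CL.
Dose = Css × CL × τ / F = 22.6 × 11.00 × 4.30 / 0.53 = 2017 mg

2020 mg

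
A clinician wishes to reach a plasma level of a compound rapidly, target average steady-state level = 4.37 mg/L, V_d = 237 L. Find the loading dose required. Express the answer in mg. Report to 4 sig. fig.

LD = Css × Vd = 4.37 × 237 = 1036 mg

1036 mg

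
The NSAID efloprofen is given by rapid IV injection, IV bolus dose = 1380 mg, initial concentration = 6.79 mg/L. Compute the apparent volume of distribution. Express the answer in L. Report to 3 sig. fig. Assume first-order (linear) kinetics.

203 L

Vd = Dose / C₀ = 1380 / 6.79 = 203.2 L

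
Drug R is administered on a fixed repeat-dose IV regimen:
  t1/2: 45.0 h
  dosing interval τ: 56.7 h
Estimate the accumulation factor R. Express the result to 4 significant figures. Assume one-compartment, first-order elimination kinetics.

1.717

k = ln2 / t½ = 0.693147 / 45.0 = 0.01540 h⁻¹
e^(−kτ) = e^(−0.01540 × 56.7) = 0.4176
Accumulation ratio R = 1 / (1 − e^(−kτ)) = 1 / (1 − 0.4176) = 1.717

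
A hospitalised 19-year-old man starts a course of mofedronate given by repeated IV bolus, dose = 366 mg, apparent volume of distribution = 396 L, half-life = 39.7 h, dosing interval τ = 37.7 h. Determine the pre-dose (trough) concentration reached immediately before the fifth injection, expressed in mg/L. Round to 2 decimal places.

C₀ per dose = Dose / Vd = 366 / 396 = 0.9242 mg/L
k = ln2 / t½ = 0.693147 / 39.7 = 0.01746 h⁻¹
Fraction remaining after one interval: r = e^(−kτ) = e^(−0.01746 × 37.7) = 0.5178
Before dose 5, 4 doses have been given (aged 1τ, 2τ, 3τ, 4τ).
C_trough = C₀ × (r + r² + … + r^4) = C₀ × r(1−r^4)/(1−r)
        = 0.9242 × 0.5178 × (1 − 0.07189) / (1 − 0.5178) = 0.9211 mg/L

0.92 mg/L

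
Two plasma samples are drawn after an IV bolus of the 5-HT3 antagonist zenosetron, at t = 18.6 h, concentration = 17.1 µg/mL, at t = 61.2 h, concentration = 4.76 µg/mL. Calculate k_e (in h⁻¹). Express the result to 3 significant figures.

0.0300 h⁻¹

k = ln(C₁/C₂) / (t₂ − t₁) = ln(17.1/4.76) / (61.2 − 18.6)
  = 1.279 / 42.60 = 0.03002 h⁻¹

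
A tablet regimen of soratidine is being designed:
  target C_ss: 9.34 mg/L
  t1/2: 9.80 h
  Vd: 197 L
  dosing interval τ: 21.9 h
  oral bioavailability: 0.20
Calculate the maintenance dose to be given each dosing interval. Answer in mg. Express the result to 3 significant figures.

k = ln2 / t½ = 0.693147 / 9.80 = 0.07073 h⁻¹
CL = k × Vd = 0.07073 × 197 = 13.93 L/h
At steady state, F × (Dose/τ) = Css × CL.
Dose = Css × CL × τ / F = 9.34 × 13.93 × 21.9 / 0.20 = 14250 mg

14300 mg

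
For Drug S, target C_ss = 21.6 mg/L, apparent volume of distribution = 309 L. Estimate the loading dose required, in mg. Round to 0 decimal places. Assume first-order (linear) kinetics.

6674 mg

LD = Css × Vd = 21.6 × 309 = 6674 mg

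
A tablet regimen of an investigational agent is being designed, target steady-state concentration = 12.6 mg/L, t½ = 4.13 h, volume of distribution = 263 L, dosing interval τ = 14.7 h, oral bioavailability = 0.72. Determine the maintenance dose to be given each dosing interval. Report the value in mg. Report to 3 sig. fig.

11400 mg

k = ln2 / t½ = 0.693147 / 4.13 = 0.1678 h⁻¹
CL = k × Vd = 0.1678 × 263 = 44.13 L/h
At steady state, F × (Dose/τ) = Css × CL.
Dose = Css × CL × τ / F = 12.6 × 44.13 × 14.7 / 0.72 = 11350 mg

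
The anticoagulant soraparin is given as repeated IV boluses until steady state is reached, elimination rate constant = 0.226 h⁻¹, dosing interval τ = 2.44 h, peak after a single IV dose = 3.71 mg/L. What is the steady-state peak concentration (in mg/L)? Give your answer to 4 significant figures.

8.752 mg/L

e^(−kτ) = e^(−0.2260 × 2.44) = 0.5761
Accumulation ratio R = 1 / (1 − e^(−kτ)) = 1 / (1 − 0.5761) = 2.359
Steady-state peak = C₀ × R = 3.71 × 2.359 = 8.752 mg/L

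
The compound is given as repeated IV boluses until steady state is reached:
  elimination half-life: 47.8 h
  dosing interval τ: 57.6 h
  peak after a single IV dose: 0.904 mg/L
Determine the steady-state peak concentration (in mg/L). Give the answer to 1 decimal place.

1.6 mg/L

k = ln2 / t½ = 0.693147 / 47.8 = 0.01450 h⁻¹
e^(−kτ) = e^(−0.01450 × 57.6) = 0.4338
Accumulation ratio R = 1 / (1 − e^(−kτ)) = 1 / (1 − 0.4338) = 1.766
Steady-state peak = C₀ × R = 0.904 × 1.766 = 1.596 mg/L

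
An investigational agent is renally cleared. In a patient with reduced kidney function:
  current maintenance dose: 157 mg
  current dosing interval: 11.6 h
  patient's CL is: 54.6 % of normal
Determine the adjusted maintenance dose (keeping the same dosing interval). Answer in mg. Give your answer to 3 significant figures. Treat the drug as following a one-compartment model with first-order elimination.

85.7 mg

To keep the same average steady-state level, dosing rate must scale with clearance.
CL ratio = 54.6 / 100 = 0.5460
New dose (same interval) = 157 × 0.5460 = 85.72 mg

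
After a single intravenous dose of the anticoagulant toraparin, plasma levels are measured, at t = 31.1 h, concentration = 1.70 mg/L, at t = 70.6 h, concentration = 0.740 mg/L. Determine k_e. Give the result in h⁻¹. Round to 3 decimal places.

k = ln(C₁/C₂) / (t₂ − t₁) = ln(1.70/0.740) / (70.6 − 31.1)
  = 0.8317 / 39.50 = 0.02106 h⁻¹

0.021 h⁻¹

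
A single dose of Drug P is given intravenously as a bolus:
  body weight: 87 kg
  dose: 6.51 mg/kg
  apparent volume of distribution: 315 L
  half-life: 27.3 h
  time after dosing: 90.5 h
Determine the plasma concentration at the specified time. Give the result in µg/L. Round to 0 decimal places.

Total dose = 6.51 × 87 = 566.4 mg
C₀ = Dose / Vd = 566.4 / 315 = 1.798 mg/L
k = ln2 / t½ = 0.693147 / 27.3 = 0.02539 h⁻¹
C = C₀ · e^(−k·t) = 1.798 × e^(−0.02539 × 90.5)
  = 1.798 × 0.1005 = 0.1807 mg/L
Convert: 0.1807 mg/L × 1000 = 180.7 µg/L

181 µg/L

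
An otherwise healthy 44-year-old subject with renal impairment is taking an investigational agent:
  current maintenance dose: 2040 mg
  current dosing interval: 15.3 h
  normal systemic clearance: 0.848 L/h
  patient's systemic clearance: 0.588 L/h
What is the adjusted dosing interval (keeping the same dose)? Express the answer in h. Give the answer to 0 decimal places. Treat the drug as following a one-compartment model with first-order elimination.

22 h

To keep the same average steady-state level, dosing rate must scale with clearance.
CL ratio = 0.588 / 0.848 = 0.6934
New interval (same dose) = 15.3 / 0.6934 = 22.07 h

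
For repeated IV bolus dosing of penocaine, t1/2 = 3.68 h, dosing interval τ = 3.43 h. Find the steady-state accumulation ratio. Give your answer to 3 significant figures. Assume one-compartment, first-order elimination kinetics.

2.10

k = ln2 / t½ = 0.693147 / 3.68 = 0.1884 h⁻¹
e^(−kτ) = e^(−0.1884 × 3.43) = 0.5240
Accumulation ratio R = 1 / (1 − e^(−kτ)) = 1 / (1 − 0.5240) = 2.101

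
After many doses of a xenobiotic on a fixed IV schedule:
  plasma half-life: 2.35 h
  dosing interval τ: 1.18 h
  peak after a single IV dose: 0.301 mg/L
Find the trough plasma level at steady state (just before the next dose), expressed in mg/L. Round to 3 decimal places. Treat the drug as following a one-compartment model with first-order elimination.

0.723 mg/L

k = ln2 / t½ = 0.693147 / 2.35 = 0.2950 h⁻¹
e^(−kτ) = e^(−0.2950 × 1.18) = 0.7060
Accumulation ratio R = 1 / (1 − e^(−kτ)) = 1 / (1 − 0.7060) = 3.401
Steady-state trough = C₀ × R × e^(−kτ) = 0.301 × 3.401 × 0.7060 = 0.7227 mg/L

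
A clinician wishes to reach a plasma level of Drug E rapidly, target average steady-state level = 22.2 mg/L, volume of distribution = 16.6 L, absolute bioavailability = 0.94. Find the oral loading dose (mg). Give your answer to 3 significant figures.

LD = Css × Vd / F = 22.2 × 16.6 / 0.94 = 392.0 mg

392 mg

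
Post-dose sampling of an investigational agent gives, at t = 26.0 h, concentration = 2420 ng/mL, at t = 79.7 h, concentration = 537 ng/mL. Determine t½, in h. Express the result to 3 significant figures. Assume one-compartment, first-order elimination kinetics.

24.7 h

k = ln(C₁/C₂) / (t₂ − t₁) = ln(2420/537) / (79.7 − 26.0)
  = 1.506 / 53.70 = 0.02804 h⁻¹
t½ = ln2 / k = 0.693147 / 0.02804 = 24.72 h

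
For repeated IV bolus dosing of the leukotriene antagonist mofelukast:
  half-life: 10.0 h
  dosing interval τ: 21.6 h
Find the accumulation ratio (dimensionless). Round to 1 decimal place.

k = ln2 / t½ = 0.693147 / 10.0 = 0.06931 h⁻¹
e^(−kτ) = e^(−0.06931 × 21.6) = 0.2238
Accumulation ratio R = 1 / (1 − e^(−kτ)) = 1 / (1 − 0.2238) = 1.288

1.3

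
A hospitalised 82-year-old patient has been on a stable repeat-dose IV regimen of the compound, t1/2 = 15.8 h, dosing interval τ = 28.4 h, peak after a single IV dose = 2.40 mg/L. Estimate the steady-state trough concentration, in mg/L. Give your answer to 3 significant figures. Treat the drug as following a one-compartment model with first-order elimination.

0.969 mg/L

k = ln2 / t½ = 0.693147 / 15.8 = 0.04387 h⁻¹
e^(−kτ) = e^(−0.04387 × 28.4) = 0.2877
Accumulation ratio R = 1 / (1 − e^(−kτ)) = 1 / (1 − 0.2877) = 1.404
Steady-state trough = C₀ × R × e^(−kτ) = 2.40 × 1.404 × 0.2877 = 0.9694 mg/L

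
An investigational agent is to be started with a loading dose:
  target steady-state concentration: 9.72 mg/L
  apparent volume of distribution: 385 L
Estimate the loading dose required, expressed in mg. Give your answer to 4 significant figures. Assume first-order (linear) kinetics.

3742 mg

LD = Css × Vd = 9.72 × 385 = 3742 mg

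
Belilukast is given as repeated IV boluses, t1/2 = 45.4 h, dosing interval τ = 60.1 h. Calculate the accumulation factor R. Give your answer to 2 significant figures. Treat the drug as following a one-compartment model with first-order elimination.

k = ln2 / t½ = 0.693147 / 45.4 = 0.01527 h⁻¹
e^(−kτ) = e^(−0.01527 × 60.1) = 0.3994
Accumulation ratio R = 1 / (1 − e^(−kτ)) = 1 / (1 − 0.3994) = 1.665

1.7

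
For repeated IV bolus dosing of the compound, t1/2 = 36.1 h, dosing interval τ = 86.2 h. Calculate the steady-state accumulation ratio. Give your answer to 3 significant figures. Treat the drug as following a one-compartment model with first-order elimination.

1.24

k = ln2 / t½ = 0.693147 / 36.1 = 0.01920 h⁻¹
e^(−kτ) = e^(−0.01920 × 86.2) = 0.1911
Accumulation ratio R = 1 / (1 − e^(−kτ)) = 1 / (1 − 0.1911) = 1.236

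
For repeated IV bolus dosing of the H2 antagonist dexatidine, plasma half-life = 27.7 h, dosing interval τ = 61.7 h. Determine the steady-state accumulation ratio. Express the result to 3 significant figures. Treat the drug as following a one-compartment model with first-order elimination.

1.27

k = ln2 / t½ = 0.693147 / 27.7 = 0.02502 h⁻¹
e^(−kτ) = e^(−0.02502 × 61.7) = 0.2136
Accumulation ratio R = 1 / (1 − e^(−kτ)) = 1 / (1 − 0.2136) = 1.272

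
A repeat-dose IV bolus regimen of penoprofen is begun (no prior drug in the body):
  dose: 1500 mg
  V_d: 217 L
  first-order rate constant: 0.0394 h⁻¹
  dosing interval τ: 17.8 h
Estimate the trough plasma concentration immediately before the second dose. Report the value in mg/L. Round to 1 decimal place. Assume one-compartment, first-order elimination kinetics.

3.4 mg/L

C₀ per dose = Dose / Vd = 1500 / 217 = 6.912 mg/L
Fraction remaining after one interval: r = e^(−kτ) = e^(−0.03940 × 17.8) = 0.4959
Before dose 2, 1 dose has been given (aged 1τ).
C_trough = C₀ × r = 6.912 × 0.4959 = 3.428 mg/L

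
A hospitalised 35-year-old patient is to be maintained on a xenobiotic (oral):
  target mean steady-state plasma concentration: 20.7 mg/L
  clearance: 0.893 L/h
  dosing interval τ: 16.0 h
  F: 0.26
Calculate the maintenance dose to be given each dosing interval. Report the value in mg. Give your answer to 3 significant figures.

At steady state, F × (Dose/τ) = Css × CL.
Dose = Css × CL × τ / F = 20.7 × 0.8930 × 16.0 / 0.26 = 1138 mg

1140 mg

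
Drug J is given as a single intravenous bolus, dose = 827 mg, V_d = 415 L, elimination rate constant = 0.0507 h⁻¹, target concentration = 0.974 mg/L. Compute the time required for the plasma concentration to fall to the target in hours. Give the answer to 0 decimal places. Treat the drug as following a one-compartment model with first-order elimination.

14 h

C₀ = Dose / Vd = 827.0 / 415 = 1.993 mg/L
t = ln(C₀ / C) / k = ln(1.993 / 0.974) / 0.05070
  = ln(2.046) / 0.05070 = 0.7159 / 0.05070 = 14.12 h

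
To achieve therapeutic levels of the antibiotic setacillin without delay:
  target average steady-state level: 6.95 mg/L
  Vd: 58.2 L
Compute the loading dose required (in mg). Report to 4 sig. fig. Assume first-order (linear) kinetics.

LD = Css × Vd = 6.95 × 58.2 = 404.5 mg

404.5 mg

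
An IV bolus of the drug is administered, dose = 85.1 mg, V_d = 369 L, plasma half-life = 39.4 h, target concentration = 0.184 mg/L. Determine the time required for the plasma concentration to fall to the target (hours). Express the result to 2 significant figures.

C₀ = Dose / Vd = 85.10 / 369 = 0.2306 mg/L
k = ln2 / t½ = 0.693147 / 39.4 = 0.01759 h⁻¹
t = ln(C₀ / C) / k = ln(0.2306 / 0.184) / 0.01759
  = ln(1.253) / 0.01759 = 0.2255 / 0.01759 = 12.82 h

13 h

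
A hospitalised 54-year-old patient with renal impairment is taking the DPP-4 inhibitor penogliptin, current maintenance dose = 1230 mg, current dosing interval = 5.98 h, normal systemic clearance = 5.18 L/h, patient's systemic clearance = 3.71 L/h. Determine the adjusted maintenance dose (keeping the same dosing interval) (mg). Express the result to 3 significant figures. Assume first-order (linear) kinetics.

To keep the same average steady-state level, dosing rate must scale with clearance.
CL ratio = 3.71 / 5.18 = 0.7162
New dose (same interval) = 1230 × 0.7162 = 880.9 mg

881 mg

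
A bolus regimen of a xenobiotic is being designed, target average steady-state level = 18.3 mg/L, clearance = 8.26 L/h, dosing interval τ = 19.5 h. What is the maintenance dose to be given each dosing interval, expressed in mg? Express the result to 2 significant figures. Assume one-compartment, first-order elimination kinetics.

At steady state, Dose/τ = Css × CL.
Dose = Css × CL × τ = 18.3 × 8.260 × 19.5 = 2948 mg

2900 mg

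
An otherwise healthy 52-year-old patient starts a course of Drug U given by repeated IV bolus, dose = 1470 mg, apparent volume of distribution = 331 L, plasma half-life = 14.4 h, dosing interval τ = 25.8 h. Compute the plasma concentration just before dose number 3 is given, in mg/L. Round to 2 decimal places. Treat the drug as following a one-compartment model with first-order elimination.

C₀ per dose = Dose / Vd = 1470 / 331 = 4.441 mg/L
k = ln2 / t½ = 0.693147 / 14.4 = 0.04814 h⁻¹
Fraction remaining after one interval: r = e^(−kτ) = e^(−0.04814 × 25.8) = 0.2888
Before dose 3, 2 doses have been given (aged 1τ, 2τ).
C_trough = C₀ × (r + r²) = 4.441 × (0.2888 + 0.08341) = 1.653 mg/L

1.65 mg/L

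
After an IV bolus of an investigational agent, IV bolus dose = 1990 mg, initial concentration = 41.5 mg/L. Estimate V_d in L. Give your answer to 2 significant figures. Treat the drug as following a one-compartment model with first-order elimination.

Vd = Dose / C₀ = 1990 / 41.5 = 47.95 L

48 L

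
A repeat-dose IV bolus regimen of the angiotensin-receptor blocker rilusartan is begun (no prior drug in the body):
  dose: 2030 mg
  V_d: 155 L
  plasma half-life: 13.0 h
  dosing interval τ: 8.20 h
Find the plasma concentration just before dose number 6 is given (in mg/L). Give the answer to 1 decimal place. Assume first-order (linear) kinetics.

21.2 mg/L

C₀ per dose = Dose / Vd = 2030 / 155 = 13.10 mg/L
k = ln2 / t½ = 0.693147 / 13.0 = 0.05332 h⁻¹
Fraction remaining after one interval: r = e^(−kτ) = e^(−0.05332 × 8.20) = 0.6458
Before dose 6, 5 doses have been given (aged 1τ, 2τ, 3τ, 4τ, 5τ).
C_trough = C₀ × (r + r² + … + r^5) = C₀ × r(1−r^5)/(1−r)
        = 13.10 × 0.6458 × (1 − 0.1123) / (1 − 0.6458) = 21.20 mg/L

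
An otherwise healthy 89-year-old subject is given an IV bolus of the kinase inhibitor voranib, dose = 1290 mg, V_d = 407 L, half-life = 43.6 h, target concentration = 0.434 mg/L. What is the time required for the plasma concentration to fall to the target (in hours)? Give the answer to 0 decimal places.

125 h

C₀ = Dose / Vd = 1290 / 407 = 3.170 mg/L
k = ln2 / t½ = 0.693147 / 43.6 = 0.01590 h⁻¹
t = ln(C₀ / C) / k = ln(3.170 / 0.434) / 0.01590
  = ln(7.304) / 0.01590 = 1.988 / 0.01590 = 125.0 h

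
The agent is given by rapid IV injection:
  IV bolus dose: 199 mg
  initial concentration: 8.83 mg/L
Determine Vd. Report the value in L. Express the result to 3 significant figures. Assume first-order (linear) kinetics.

22.5 L

Vd = Dose / C₀ = 199.0 / 8.83 = 22.54 L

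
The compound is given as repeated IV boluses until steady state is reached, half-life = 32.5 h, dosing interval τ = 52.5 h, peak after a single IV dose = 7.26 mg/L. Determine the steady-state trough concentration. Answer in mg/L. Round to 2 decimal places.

3.52 mg/L

k = ln2 / t½ = 0.693147 / 32.5 = 0.02133 h⁻¹
e^(−kτ) = e^(−0.02133 × 52.5) = 0.3263
Accumulation ratio R = 1 / (1 − e^(−kτ)) = 1 / (1 − 0.3263) = 1.484
Steady-state trough = C₀ × R × e^(−kτ) = 7.26 × 1.484 × 0.3263 = 3.516 mg/L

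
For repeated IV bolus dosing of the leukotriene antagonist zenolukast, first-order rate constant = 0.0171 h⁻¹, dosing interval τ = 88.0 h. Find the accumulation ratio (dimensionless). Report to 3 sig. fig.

e^(−kτ) = e^(−0.01710 × 88.0) = 0.2221
Accumulation ratio R = 1 / (1 − e^(−kτ)) = 1 / (1 − 0.2221) = 1.286

1.29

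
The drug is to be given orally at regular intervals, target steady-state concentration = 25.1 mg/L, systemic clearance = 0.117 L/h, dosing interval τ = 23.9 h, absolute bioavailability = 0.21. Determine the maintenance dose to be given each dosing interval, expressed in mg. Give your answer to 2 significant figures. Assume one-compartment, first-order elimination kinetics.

330 mg

At steady state, F × (Dose/τ) = Css × CL.
Dose = Css × CL × τ / F = 25.1 × 0.1170 × 23.9 / 0.21 = 334.2 mg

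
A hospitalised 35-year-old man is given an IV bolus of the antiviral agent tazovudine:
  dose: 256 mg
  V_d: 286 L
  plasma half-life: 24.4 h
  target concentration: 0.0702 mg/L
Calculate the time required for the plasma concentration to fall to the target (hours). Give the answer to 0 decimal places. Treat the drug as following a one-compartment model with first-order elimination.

C₀ = Dose / Vd = 256.0 / 286 = 0.8951 mg/L
k = ln2 / t½ = 0.693147 / 24.4 = 0.02841 h⁻¹
t = ln(C₀ / C) / k = ln(0.8951 / 0.0702) / 0.02841
  = ln(12.75) / 0.02841 = 2.546 / 0.02841 = 89.62 h

90 h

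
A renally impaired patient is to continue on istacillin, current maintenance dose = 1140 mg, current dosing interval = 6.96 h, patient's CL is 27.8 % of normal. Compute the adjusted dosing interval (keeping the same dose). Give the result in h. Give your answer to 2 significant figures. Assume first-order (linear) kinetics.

To keep the same average steady-state level, dosing rate must scale with clearance.
CL ratio = 27.8 / 100 = 0.2780
New interval (same dose) = 6.96 / 0.2780 = 25.04 h

25 h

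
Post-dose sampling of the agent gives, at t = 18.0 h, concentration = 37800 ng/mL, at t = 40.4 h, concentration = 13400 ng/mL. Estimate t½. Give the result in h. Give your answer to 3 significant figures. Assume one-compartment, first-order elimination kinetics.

15.0 h

k = ln(C₁/C₂) / (t₂ − t₁) = ln(37800/13400) / (40.4 − 18.0)
  = 1.037 / 22.40 = 0.04629 h⁻¹
t½ = ln2 / k = 0.693147 / 0.04629 = 14.97 h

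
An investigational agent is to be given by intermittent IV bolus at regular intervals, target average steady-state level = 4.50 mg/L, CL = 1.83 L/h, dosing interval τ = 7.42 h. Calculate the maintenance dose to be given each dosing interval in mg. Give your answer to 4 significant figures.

At steady state, Dose/τ = Css × CL.
Dose = Css × CL × τ = 4.50 × 1.830 × 7.42 = 61.10 mg

61.10 mg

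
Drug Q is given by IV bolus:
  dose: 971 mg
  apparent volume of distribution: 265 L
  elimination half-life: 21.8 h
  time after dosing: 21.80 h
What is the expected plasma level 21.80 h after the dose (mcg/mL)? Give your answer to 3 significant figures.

C₀ = Dose / Vd = 971.0 / 265 = 3.664 mg/L
k = ln2 / t½ = 0.693147 / 21.8 = 0.03180 h⁻¹
t / t½ = 21.80 / 21.8 = 1 half-lives
C = C₀ × (1/2)^1 = 3.664 × 0.5000 = 1.832 mg/L
(1.832 mg/L = 1.832 mcg/mL)

1.83 mcg/mL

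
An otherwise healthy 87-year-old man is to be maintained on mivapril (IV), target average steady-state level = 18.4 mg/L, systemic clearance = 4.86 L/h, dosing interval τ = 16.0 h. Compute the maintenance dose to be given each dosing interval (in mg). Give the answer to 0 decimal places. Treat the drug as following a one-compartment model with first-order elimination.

1431 mg

At steady state, Dose/τ = Css × CL.
Dose = Css × CL × τ = 18.4 × 4.860 × 16.0 = 1431 mg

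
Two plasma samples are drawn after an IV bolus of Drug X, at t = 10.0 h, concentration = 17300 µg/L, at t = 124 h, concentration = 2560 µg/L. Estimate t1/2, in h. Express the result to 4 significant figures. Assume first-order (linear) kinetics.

k = ln(C₁/C₂) / (t₂ − t₁) = ln(17300/2560) / (124 − 10.0)
  = 1.911 / 114.0 = 0.01676 h⁻¹
t½ = ln2 / k = 0.693147 / 0.01676 = 41.36 h

41.36 h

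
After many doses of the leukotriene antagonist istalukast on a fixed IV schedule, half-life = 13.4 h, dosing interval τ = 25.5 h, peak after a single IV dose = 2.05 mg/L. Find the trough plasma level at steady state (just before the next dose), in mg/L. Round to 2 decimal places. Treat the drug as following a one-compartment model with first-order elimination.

k = ln2 / t½ = 0.693147 / 13.4 = 0.05173 h⁻¹
e^(−kτ) = e^(−0.05173 × 25.5) = 0.2674
Accumulation ratio R = 1 / (1 − e^(−kτ)) = 1 / (1 − 0.2674) = 1.365
Steady-state trough = C₀ × R × e^(−kτ) = 2.05 × 1.365 × 0.2674 = 0.7483 mg/L

0.75 mg/L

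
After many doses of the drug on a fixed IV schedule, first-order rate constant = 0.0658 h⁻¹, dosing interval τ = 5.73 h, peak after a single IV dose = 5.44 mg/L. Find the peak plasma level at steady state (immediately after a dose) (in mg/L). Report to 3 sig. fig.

17.3 mg/L

e^(−kτ) = e^(−0.06580 × 5.73) = 0.6859
Accumulation ratio R = 1 / (1 − e^(−kτ)) = 1 / (1 − 0.6859) = 3.184
Steady-state peak = C₀ × R = 5.44 × 3.184 = 17.32 mg/L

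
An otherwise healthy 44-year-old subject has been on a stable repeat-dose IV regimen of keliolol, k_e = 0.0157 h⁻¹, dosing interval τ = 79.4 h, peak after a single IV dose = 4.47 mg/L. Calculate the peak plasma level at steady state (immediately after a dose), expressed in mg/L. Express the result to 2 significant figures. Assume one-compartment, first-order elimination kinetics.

e^(−kτ) = e^(−0.01570 × 79.4) = 0.2875
Accumulation ratio R = 1 / (1 − e^(−kτ)) = 1 / (1 − 0.2875) = 1.404
Steady-state peak = C₀ × R = 4.47 × 1.404 = 6.276 mg/L

6.3 mg/L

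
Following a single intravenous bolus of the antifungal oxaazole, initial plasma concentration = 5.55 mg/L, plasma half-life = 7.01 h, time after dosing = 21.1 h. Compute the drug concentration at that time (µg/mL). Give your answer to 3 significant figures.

0.689 µg/mL

k = ln2 / t½ = 0.693147 / 7.01 = 0.09888 h⁻¹
C = C₀ · e^(−k·t) = 5.550 × e^(−0.09888 × 21.1)
  = 5.550 × 0.1241 = 0.6888 mg/L
(0.6888 mg/L = 0.6888 µg/mL)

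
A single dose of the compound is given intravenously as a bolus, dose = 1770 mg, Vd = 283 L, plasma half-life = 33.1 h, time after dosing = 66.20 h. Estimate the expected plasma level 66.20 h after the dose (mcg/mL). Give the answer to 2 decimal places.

1.56 mcg/mL

C₀ = Dose / Vd = 1770 / 283 = 6.254 mg/L
k = ln2 / t½ = 0.693147 / 33.1 = 0.02094 h⁻¹
t / t½ = 66.20 / 33.1 = 2 half-lives
C = C₀ × (1/2)^2 = 6.254 × 0.2500 = 1.564 mg/L
(1.564 mg/L = 1.564 mcg/mL)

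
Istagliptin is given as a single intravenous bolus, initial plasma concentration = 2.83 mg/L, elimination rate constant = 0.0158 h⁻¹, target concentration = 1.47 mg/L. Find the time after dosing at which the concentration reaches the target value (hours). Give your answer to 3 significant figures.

t = ln(C₀ / C) / k = ln(2.830 / 1.47) / 0.01580
  = ln(1.925) / 0.01580 = 0.6549 / 0.01580 = 41.45 h

41.5 h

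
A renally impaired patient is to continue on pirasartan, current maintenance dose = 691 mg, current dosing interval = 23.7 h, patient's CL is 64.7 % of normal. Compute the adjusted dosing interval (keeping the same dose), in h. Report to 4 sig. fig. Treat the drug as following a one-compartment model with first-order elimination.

36.63 h

To keep the same average steady-state level, dosing rate must scale with clearance.
CL ratio = 64.7 / 100 = 0.6470
New interval (same dose) = 23.7 / 0.6470 = 36.63 h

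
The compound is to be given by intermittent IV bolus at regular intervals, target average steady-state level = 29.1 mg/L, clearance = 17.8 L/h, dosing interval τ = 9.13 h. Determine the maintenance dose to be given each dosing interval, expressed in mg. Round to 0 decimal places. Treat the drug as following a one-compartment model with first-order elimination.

At steady state, Dose/τ = Css × CL.
Dose = Css × CL × τ = 29.1 × 17.80 × 9.13 = 4729 mg

4729 mg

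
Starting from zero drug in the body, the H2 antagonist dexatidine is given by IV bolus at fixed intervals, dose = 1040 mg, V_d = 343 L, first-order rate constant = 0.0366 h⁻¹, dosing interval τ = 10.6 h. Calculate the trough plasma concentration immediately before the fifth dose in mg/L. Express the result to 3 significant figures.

5.04 mg/L

C₀ per dose = Dose / Vd = 1040 / 343 = 3.032 mg/L
Fraction remaining after one interval: r = e^(−kτ) = e^(−0.03660 × 10.6) = 0.6784
Before dose 5, 4 doses have been given (aged 1τ, 2τ, 3τ, 4τ).
C_trough = C₀ × (r + r² + … + r^4) = C₀ × r(1−r^4)/(1−r)
        = 3.032 × 0.6784 × (1 − 0.2118) / (1 − 0.6784) = 5.041 mg/L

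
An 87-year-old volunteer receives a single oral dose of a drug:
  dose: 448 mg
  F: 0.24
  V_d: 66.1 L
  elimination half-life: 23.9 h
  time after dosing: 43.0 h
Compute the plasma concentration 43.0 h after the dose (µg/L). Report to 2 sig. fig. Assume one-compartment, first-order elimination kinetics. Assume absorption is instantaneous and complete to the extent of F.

470 µg/L

Amount reaching circulation = F × Dose = 0.24 × 448.0 = 107.5 mg
C₀ = F·Dose / Vd = 107.5 / 66.1 = 1.626 mg/L
k = ln2 / t½ = 0.693147 / 23.9 = 0.02900 h⁻¹
C = C₀ · e^(−k·t) = 1.626 × e^(−0.02900 × 43.0)
  = 1.626 × 0.2874 = 0.4673 mg/L
Convert: 0.4673 mg/L × 1000 = 467.3 µg/L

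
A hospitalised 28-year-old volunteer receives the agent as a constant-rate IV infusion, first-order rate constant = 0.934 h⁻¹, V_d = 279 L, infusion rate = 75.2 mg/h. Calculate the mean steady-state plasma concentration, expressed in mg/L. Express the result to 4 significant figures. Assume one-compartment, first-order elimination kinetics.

0.2886 mg/L

CL = k × Vd = 0.9340 × 279 = 260.6 L/h
At steady state Css = R₀ / CL = 75.2 / 260.6 = 0.2886 mg/L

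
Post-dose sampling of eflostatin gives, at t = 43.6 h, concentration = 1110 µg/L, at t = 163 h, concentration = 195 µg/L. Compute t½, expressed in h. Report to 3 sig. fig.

47.6 h

k = ln(C₁/C₂) / (t₂ − t₁) = ln(1110/195) / (163 − 43.6)
  = 1.739 / 119.4 = 0.01456 h⁻¹
t½ = ln2 / k = 0.693147 / 0.01456 = 47.61 h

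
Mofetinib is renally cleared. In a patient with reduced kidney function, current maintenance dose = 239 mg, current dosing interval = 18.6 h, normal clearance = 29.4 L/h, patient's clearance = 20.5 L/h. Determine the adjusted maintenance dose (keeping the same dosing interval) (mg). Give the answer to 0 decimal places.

To keep the same average steady-state level, dosing rate must scale with clearance.
CL ratio = 20.5 / 29.4 = 0.6973
New dose (same interval) = 239 × 0.6973 = 166.7 mg

167 mg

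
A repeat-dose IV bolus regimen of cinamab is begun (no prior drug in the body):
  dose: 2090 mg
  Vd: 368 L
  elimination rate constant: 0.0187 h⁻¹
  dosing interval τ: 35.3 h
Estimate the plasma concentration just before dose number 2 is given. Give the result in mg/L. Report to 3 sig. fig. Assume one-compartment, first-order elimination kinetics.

C₀ per dose = Dose / Vd = 2090 / 368 = 5.679 mg/L
Fraction remaining after one interval: r = e^(−kτ) = e^(−0.01870 × 35.3) = 0.5168
Before dose 2, 1 dose has been given (aged 1τ).
C_trough = C₀ × r = 5.679 × 0.5168 = 2.935 mg/L

2.94 mg/L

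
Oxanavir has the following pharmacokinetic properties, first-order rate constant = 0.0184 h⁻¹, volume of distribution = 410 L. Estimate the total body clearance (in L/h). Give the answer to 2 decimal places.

7.54 L/h

CL = k × Vd = 0.0184 × 410 = 7.544 L/h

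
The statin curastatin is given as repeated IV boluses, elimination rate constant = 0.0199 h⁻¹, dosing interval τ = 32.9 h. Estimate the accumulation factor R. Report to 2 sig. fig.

2.1

e^(−kτ) = e^(−0.01990 × 32.9) = 0.5196
Accumulation ratio R = 1 / (1 − e^(−kτ)) = 1 / (1 − 0.5196) = 2.082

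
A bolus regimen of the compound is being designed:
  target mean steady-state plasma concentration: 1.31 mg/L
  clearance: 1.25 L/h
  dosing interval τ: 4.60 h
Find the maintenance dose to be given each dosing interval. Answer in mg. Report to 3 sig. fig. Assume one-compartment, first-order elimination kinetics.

At steady state, Dose/τ = Css × CL.
Dose = Css × CL × τ = 1.31 × 1.250 × 4.60 = 7.533 mg

7.53 mg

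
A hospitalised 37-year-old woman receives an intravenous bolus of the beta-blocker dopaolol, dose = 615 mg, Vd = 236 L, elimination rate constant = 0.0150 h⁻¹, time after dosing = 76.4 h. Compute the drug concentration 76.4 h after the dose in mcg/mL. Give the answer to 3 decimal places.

C₀ = Dose / Vd = 615.0 / 236 = 2.606 mg/L
C = C₀ · e^(−k·t) = 2.606 × e^(−0.01500 × 76.4)
  = 2.606 × 0.3179 = 0.8284 mg/L
(0.8284 mg/L = 0.8284 mcg/mL)

0.828 mcg/mL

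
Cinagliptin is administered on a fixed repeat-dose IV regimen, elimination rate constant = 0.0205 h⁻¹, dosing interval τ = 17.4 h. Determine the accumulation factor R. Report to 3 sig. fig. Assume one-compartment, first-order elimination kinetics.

3.33

e^(−kτ) = e^(−0.02050 × 17.4) = 0.7000
Accumulation ratio R = 1 / (1 − e^(−kτ)) = 1 / (1 − 0.7000) = 3.333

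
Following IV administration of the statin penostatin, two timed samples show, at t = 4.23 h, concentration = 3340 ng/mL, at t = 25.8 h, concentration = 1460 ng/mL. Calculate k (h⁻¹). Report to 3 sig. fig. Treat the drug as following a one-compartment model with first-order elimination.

k = ln(C₁/C₂) / (t₂ − t₁) = ln(3340/1460) / (25.8 − 4.23)
  = 0.8275 / 21.57 = 0.03836 h⁻¹

0.0384 h⁻¹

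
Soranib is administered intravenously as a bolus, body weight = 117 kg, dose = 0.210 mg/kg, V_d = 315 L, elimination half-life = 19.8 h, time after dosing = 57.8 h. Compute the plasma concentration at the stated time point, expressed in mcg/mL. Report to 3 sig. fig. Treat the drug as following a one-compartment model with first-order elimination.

0.0103 mcg/mL

Total dose = 0.210 × 117 = 24.57 mg
C₀ = Dose / Vd = 24.57 / 315 = 0.07800 mg/L
k = ln2 / t½ = 0.693147 / 19.8 = 0.03501 h⁻¹
C = C₀ · e^(−k·t) = 0.07800 × e^(−0.03501 × 57.8)
  = 0.07800 × 0.1322 = 0.01031 mg/L
(0.01031 mg/L = 0.01031 mcg/mL)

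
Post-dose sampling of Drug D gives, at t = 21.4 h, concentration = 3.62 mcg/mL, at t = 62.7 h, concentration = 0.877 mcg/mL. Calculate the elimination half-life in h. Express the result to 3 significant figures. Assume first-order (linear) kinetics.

k = ln(C₁/C₂) / (t₂ − t₁) = ln(3.62/0.877) / (62.7 − 21.4)
  = 1.418 / 41.30 = 0.03433 h⁻¹
t½ = ln2 / k = 0.693147 / 0.03433 = 20.19 h

20.2 h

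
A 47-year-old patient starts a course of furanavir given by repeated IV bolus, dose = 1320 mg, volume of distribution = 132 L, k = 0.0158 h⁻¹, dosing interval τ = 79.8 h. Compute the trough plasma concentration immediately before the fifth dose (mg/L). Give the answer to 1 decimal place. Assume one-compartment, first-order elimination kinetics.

3.9 mg/L

C₀ per dose = Dose / Vd = 1320 / 132 = 10.00 mg/L
Fraction remaining after one interval: r = e^(−kτ) = e^(−0.01580 × 79.8) = 0.2834
Before dose 5, 4 doses have been given (aged 1τ, 2τ, 3τ, 4τ).
C_trough = C₀ × (r + r² + … + r^4) = C₀ × r(1−r^4)/(1−r)
        = 10.00 × 0.2834 × (1 − 0.006451) / (1 − 0.2834) = 3.929 mg/L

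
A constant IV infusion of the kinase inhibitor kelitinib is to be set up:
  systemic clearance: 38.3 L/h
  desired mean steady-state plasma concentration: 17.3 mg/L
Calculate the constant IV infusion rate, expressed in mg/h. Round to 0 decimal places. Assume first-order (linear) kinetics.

At steady state, infusion rate R₀ = Css × CL = 17.3 × 38.30 = 662.6 mg/h

663 mg/h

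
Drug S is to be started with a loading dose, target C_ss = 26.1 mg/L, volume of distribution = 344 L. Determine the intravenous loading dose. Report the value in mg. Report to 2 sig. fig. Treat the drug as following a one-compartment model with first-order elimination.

9000 mg

LD = Css × Vd = 26.1 × 344 = 8978 mg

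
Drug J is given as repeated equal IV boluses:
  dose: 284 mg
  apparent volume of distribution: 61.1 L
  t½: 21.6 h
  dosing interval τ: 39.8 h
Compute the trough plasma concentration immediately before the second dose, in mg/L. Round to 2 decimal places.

C₀ per dose = Dose / Vd = 284 / 61.1 = 4.648 mg/L
k = ln2 / t½ = 0.693147 / 21.6 = 0.03209 h⁻¹
Fraction remaining after one interval: r = e^(−kτ) = e^(−0.03209 × 39.8) = 0.2788
Before dose 2, 1 dose has been given (aged 1τ).
C_trough = C₀ × r = 4.648 × 0.2788 = 1.296 mg/L

1.30 mg/L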